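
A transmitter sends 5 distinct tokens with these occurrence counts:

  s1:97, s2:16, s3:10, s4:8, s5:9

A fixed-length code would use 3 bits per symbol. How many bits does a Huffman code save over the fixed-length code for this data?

Fixed-length: 3 bits × 140 symbols = 420 bits.
Huffman merges:
combine s4(8), s5(9) → 17
combine s3(10), s2(16) → 26
combine 17, 26 → 43
combine 43, s1(97) → 140
Huffman total = 17 + 26 + 43 + 140 = 226 bits.
Saving = 420 − 226 = 194 bits.

194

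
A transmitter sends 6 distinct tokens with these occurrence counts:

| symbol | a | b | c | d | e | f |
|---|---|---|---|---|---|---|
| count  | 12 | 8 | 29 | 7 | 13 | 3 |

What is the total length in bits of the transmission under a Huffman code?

168

Greedily combine the two least-frequent nodes:
merge f(3) and d(7): 10
merge b(8) and 10: 18
merge a(12) and e(13): 25
merge 18 and 25: 43
merge c(29) and 43: 72
Each symbol's bit-cost is frequency × depth; summing gives 168 bits (equivalently 10 + 18 + 25 + 43 + 72).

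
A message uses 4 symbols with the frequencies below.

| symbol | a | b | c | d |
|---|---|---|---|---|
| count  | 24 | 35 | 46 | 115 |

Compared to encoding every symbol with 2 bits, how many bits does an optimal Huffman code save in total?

56

Fixed-length: 2 bits × 220 symbols = 440 bits.
Huffman merges:
merge a(24) and b(35): 59
merge c(46) and 59: 105
merge 105 and d(115): 220
Huffman total = 59 + 105 + 220 = 384 bits.
Saving = 440 − 384 = 56 bits.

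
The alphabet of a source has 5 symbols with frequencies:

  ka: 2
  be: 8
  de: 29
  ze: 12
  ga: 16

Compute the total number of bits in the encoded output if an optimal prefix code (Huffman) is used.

Build the Huffman tree bottom-up:
merge ka(2) and be(8): 10
merge 10 and ze(12): 22
merge ga(16) and 22: 38
merge de(29) and 38: 67
Total encoded bits = sum of merged weights = 10 + 22 + 38 + 67 = 137.

137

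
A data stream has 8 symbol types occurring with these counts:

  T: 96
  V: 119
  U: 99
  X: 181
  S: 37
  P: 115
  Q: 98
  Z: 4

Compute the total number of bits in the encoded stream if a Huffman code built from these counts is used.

Greedily combine the two least-frequent nodes:
Z(4) + S(37) → 41
41 + T(96) → 137
Q(98) + U(99) → 197
P(115) + V(119) → 234
137 + X(181) → 318
197 + 234 → 431
318 + 431 → 749
The encoded length is the sum of every internal node's weight: 41 + 137 + 197 + 234 + 318 + 431 + 749 = 2107 bits.

2107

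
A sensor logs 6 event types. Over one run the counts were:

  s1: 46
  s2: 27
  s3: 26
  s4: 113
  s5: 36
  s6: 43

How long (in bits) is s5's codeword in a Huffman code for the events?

3

Build the tree from the bottom:
s3(26) + s2(27) → 53
s5(36) + s6(43) → 79
s1(46) + 53 → 99
79 + 99 → 178
s4(113) + 178 → 291
s5's leaf is at depth 3, giving a 3-bit codeword.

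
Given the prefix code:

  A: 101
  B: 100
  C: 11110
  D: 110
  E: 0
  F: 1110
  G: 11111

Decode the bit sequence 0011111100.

Read left to right; each codeword is recognised as soon as it completes (prefix code):
  0→E | 0→E | 11111→G | 100→B
Decoded message: EEGB

EEGB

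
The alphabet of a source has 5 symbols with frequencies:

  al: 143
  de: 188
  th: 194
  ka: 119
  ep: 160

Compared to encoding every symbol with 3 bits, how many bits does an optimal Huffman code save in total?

Fixed-length: 3 bits × 804 symbols = 2412 bits.
Huffman merges:
ka(119) + al(143) → 262
ep(160) + de(188) → 348
th(194) + 262 → 456
348 + 456 → 804
Huffman total = 262 + 348 + 456 + 804 = 1870 bits.
Saving = 2412 − 1870 = 542 bits.

542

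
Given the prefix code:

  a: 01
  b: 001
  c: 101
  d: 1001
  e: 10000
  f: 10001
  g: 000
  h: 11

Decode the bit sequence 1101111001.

hahd

Read left to right; each codeword is recognised as soon as it completes (prefix code):
  11→h | 01→a | 11→h | 1001→d
Decoded message: hahd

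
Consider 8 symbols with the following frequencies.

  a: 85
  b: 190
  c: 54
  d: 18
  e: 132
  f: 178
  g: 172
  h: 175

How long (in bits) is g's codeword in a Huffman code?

3

Repeatedly merge the two smallest:
merge d(18) and c(54): 72
merge 72 and a(85): 157
merge e(132) and 157: 289
merge g(172) and h(175): 347
merge f(178) and b(190): 368
merge 289 and 347: 636
merge 368 and 636: 1004
g sits 3 levels below the root, so its codeword is 3 bits.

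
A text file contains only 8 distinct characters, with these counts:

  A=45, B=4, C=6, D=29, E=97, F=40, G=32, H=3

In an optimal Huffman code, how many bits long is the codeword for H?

Repeatedly merge the two smallest:
combine H(3), B(4) → 7
combine C(6), 7 → 13
combine 13, D(29) → 42
combine G(32), F(40) → 72
combine 42, A(45) → 87
combine 72, 87 → 159
combine E(97), 159 → 256
H's leaf is at depth 6, giving a 6-bit codeword.

6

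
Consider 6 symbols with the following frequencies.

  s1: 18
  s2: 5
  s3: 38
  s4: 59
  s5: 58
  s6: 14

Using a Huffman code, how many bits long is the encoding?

Merge the two smallest weights repeatedly:
merge s2(5) and s6(14): 19
merge s1(18) and 19: 37
merge 37 and s3(38): 75
merge s5(58) and s4(59): 117
merge 75 and 117: 192
Total encoded bits = sum of merged weights = 19 + 37 + 75 + 117 + 192 = 440.

440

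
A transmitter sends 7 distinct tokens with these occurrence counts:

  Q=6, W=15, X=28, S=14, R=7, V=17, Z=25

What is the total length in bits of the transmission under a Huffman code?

Greedily combine the two least-frequent nodes:
combine Q(6), R(7) → 13
combine 13, S(14) → 27
combine W(15), V(17) → 32
combine Z(25), 27 → 52
combine X(28), 32 → 60
combine 52, 60 → 112
Each symbol's bit-cost is frequency × depth; summing gives 296 bits (equivalently 13 + 27 + 32 + 52 + 60 + 112).

296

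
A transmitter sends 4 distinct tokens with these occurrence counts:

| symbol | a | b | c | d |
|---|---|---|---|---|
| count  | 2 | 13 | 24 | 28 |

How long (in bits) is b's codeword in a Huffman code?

Repeatedly merge the two smallest:
combine a(2), b(13) → 15
combine 15, c(24) → 39
combine d(28), 39 → 67
b's leaf is at depth 3, giving a 3-bit codeword.

3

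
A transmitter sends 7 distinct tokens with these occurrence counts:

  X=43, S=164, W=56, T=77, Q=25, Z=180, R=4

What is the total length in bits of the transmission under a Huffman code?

1327

Merge the two smallest weights repeatedly:
merge R(4) and Q(25): 29
merge 29 and X(43): 72
merge W(56) and 72: 128
merge T(77) and 128: 205
merge S(164) and Z(180): 344
merge 205 and 344: 549
Each symbol's bit-cost is frequency × depth; summing gives 1327 bits (equivalently 29 + 72 + 128 + 205 + 344 + 549).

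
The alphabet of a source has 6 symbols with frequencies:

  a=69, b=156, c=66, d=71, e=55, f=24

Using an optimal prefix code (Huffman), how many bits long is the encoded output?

1090

Greedily combine the two least-frequent nodes:
combine f(24), e(55) → 79
combine c(66), a(69) → 135
combine d(71), 79 → 150
combine 135, 150 → 285
combine b(156), 285 → 441
Total encoded bits = sum of merged weights = 79 + 135 + 150 + 285 + 441 = 1090.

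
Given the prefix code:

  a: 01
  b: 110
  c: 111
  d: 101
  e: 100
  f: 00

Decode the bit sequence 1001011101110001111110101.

edbcfacbd

Read left to right; each codeword is recognised as soon as it completes (prefix code):
  100→e | 101→d | 110→b | 111→c | 00→f | 01→a | 111→c | 110→b | 101→d
Decoded message: edbcfacbd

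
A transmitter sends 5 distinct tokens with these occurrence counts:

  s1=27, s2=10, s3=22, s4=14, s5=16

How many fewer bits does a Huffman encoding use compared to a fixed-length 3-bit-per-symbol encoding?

65

Fixed-length: 3 bits × 89 symbols = 267 bits.
Huffman merges:
merge s2(10) and s4(14): 24
merge s5(16) and s3(22): 38
merge 24 and s1(27): 51
merge 38 and 51: 89
Huffman total = 24 + 38 + 51 + 89 = 202 bits.
Saving = 267 − 202 = 65 bits.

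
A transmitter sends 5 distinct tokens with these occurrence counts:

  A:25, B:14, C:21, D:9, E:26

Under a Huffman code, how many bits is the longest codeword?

3

Merge the two lowest-weight nodes at each step:
combine D(9), B(14) → 23
combine C(21), 23 → 44
combine A(25), E(26) → 51
combine 44, 51 → 95
Maximum depth reached is 3.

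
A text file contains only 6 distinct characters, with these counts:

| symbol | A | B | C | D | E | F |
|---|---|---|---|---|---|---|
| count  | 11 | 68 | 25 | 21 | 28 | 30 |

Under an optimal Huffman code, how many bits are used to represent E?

Huffman merges, smallest pair first:
combine A(11), D(21) → 32
combine C(25), E(28) → 53
combine F(30), 32 → 62
combine 53, 62 → 115
combine B(68), 115 → 183
E sits 3 levels below the root, so its codeword is 3 bits.

3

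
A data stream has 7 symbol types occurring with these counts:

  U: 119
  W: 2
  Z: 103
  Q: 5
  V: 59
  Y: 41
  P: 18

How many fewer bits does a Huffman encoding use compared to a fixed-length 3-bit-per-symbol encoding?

Fixed-length: 3 bits × 347 symbols = 1041 bits.
Huffman merges:
merge W(2) and Q(5): 7
merge 7 and P(18): 25
merge 25 and Y(41): 66
merge V(59) and 66: 125
merge Z(103) and U(119): 222
merge 125 and 222: 347
Huffman total = 7 + 25 + 66 + 125 + 222 + 347 = 792 bits.
Saving = 1041 − 792 = 249 bits.

249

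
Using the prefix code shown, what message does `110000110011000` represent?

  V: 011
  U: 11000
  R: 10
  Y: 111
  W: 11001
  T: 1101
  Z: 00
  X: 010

Read left to right; each codeword is recognised as soon as it completes (prefix code):
  11000→U | 011→V | 00→Z | 11000→U
Decoded message: UVZU

UVZU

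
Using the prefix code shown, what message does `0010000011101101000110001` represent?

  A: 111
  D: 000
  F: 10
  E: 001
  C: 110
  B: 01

EDECCFEFE

Read left to right; each codeword is recognised as soon as it completes (prefix code):
  001→E | 000→D | 001→E | 110→C | 110→C | 10→F | 001→E | 10→F | 001→E
Decoded message: EDECCFEFE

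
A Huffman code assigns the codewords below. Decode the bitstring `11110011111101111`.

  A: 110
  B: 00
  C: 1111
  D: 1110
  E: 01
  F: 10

Read left to right; each codeword is recognised as soon as it completes (prefix code):
  1111→C | 00→B | 1111→C | 110→A | 1111→C
Decoded message: CBCAC

CBCAC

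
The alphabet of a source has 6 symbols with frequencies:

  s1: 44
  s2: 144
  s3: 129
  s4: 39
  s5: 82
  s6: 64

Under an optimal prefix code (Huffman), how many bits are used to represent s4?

3

Huffman merges, smallest pair first:
combine s4(39), s1(44) → 83
combine s6(64), s5(82) → 146
combine 83, s3(129) → 212
combine s2(144), 146 → 290
combine 212, 290 → 502
s4's leaf is at depth 3, giving a 3-bit codeword.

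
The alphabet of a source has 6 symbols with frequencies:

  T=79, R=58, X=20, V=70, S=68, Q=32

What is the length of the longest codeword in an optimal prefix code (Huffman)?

Merge the two lowest-weight nodes at each step:
combine X(20), Q(32) → 52
combine 52, R(58) → 110
combine S(68), V(70) → 138
combine T(79), 110 → 189
combine 138, 189 → 327
The rarest symbols sit at the bottom; the longest codeword is 4 bits.

4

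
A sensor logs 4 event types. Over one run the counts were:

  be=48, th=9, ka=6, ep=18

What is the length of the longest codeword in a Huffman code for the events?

3

Merge the two lowest-weight nodes at each step:
combine ka(6), th(9) → 15
combine 15, ep(18) → 33
combine 33, be(48) → 81
The first pair merged (ka, th) ends up deepest, at depth 3.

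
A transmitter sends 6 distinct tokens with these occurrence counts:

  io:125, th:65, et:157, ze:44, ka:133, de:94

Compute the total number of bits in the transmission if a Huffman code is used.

1548

Greedily combine the two least-frequent nodes:
merge ze(44) and th(65): 109
merge de(94) and 109: 203
merge io(125) and ka(133): 258
merge et(157) and 203: 360
merge 258 and 360: 618
The encoded length is the sum of every internal node's weight: 109 + 203 + 258 + 360 + 618 = 1548 bits.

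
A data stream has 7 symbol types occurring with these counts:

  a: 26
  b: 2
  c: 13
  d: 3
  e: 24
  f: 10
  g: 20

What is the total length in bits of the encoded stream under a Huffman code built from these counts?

244

Merge the two smallest weights repeatedly:
merge b(2) and d(3): 5
merge 5 and f(10): 15
merge c(13) and 15: 28
merge g(20) and e(24): 44
merge a(26) and 28: 54
merge 44 and 54: 98
Total encoded bits = sum of merged weights = 5 + 15 + 28 + 44 + 54 + 98 = 244.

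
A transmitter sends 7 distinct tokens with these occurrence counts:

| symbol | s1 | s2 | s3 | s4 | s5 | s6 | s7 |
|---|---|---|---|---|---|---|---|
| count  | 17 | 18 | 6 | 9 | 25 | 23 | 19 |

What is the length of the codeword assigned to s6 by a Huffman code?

2

Build the tree from the bottom:
combine s3(6), s4(9) → 15
combine 15, s1(17) → 32
combine s2(18), s7(19) → 37
combine s6(23), s5(25) → 48
combine 32, 37 → 69
combine 48, 69 → 117
s6 sits 2 levels below the root, so its codeword is 2 bits.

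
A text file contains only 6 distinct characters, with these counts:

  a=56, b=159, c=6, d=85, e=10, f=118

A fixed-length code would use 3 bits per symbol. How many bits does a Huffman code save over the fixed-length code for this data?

348

Fixed-length: 3 bits × 434 symbols = 1302 bits.
Huffman merges:
merge c(6) and e(10): 16
merge 16 and a(56): 72
merge 72 and d(85): 157
merge f(118) and 157: 275
merge b(159) and 275: 434
Huffman total = 16 + 72 + 157 + 275 + 434 = 954 bits.
Saving = 1302 − 954 = 348 bits.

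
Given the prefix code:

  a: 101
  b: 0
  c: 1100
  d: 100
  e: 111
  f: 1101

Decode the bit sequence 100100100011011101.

dddbff

Read left to right; each codeword is recognised as soon as it completes (prefix code):
  100→d | 100→d | 100→d | 0→b | 1101→f | 1101→f
Decoded message: dddbff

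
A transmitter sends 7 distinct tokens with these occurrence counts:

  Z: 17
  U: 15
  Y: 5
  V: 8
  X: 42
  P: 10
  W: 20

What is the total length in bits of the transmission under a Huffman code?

302

Merge the two smallest weights repeatedly:
combine Y(5), V(8) → 13
combine P(10), 13 → 23
combine U(15), Z(17) → 32
combine W(20), 23 → 43
combine 32, X(42) → 74
combine 43, 74 → 117
Total encoded bits = sum of merged weights = 13 + 23 + 32 + 43 + 74 + 117 = 302.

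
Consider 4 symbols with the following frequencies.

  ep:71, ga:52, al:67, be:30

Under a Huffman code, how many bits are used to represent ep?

2

Build the tree from the bottom:
combine be(30), ga(52) → 82
combine al(67), ep(71) → 138
combine 82, 138 → 220
ep's leaf is at depth 2, giving a 2-bit codeword.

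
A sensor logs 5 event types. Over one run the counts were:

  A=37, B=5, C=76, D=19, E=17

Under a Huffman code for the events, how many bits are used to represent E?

Huffman merges, smallest pair first:
merge B(5) and E(17): 22
merge D(19) and 22: 41
merge A(37) and 41: 78
merge C(76) and 78: 154
E's leaf is at depth 4, giving a 4-bit codeword.

4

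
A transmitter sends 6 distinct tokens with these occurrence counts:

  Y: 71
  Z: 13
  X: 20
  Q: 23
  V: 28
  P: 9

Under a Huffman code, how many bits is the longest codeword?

Merge the two lowest-weight nodes at each step:
combine P(9), Z(13) → 22
combine X(20), 22 → 42
combine Q(23), V(28) → 51
combine 42, 51 → 93
combine Y(71), 93 → 164
The first pair merged (P, Z) ends up deepest, at depth 4.

4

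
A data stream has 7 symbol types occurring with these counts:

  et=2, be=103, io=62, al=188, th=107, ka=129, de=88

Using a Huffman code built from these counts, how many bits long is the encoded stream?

1784

Greedily combine the two least-frequent nodes:
merge et(2) and io(62): 64
merge 64 and de(88): 152
merge be(103) and th(107): 210
merge ka(129) and 152: 281
merge al(188) and 210: 398
merge 281 and 398: 679
Total encoded bits = sum of merged weights = 64 + 152 + 210 + 281 + 398 + 679 = 1784.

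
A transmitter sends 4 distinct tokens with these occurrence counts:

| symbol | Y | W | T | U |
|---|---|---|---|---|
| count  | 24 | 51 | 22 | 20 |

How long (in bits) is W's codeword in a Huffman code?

1

Repeatedly merge the two smallest:
U(20) + T(22) → 42
Y(24) + 42 → 66
W(51) + 66 → 117
W is merged only at the final step, so code length = 1.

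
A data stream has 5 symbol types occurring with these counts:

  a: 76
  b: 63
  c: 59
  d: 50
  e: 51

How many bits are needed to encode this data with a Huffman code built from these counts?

699

Build the Huffman tree bottom-up:
combine d(50), e(51) → 101
combine c(59), b(63) → 122
combine a(76), 101 → 177
combine 122, 177 → 299
The encoded length is the sum of every internal node's weight: 101 + 122 + 177 + 299 = 699 bits.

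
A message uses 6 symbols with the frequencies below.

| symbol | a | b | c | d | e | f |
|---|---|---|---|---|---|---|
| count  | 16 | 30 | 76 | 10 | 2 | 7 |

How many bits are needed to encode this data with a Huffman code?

Merge the two smallest weights repeatedly:
merge e(2) and f(7): 9
merge 9 and d(10): 19
merge a(16) and 19: 35
merge b(30) and 35: 65
merge 65 and c(76): 141
Each symbol's bit-cost is frequency × depth; summing gives 269 bits (equivalently 9 + 19 + 35 + 65 + 141).

269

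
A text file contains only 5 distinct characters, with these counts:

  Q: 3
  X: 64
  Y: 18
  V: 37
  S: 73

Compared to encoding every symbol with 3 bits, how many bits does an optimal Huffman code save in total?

Fixed-length: 3 bits × 195 symbols = 585 bits.
Huffman merges:
merge Q(3) and Y(18): 21
merge 21 and V(37): 58
merge 58 and X(64): 122
merge S(73) and 122: 195
Huffman total = 21 + 58 + 122 + 195 = 396 bits.
Saving = 585 − 396 = 189 bits.

189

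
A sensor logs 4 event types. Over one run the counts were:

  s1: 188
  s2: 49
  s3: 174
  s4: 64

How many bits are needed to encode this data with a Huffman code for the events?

Merge the two smallest weights repeatedly:
s2(49) + s4(64) → 113
113 + s3(174) → 287
s1(188) + 287 → 475
Each symbol's bit-cost is frequency × depth; summing gives 875 bits (equivalently 113 + 287 + 475).

875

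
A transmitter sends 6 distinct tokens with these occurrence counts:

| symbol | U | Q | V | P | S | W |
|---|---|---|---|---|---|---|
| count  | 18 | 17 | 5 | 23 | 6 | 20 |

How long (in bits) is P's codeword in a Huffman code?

2

Build the tree from the bottom:
V(5) + S(6) → 11
11 + Q(17) → 28
U(18) + W(20) → 38
P(23) + 28 → 51
38 + 51 → 89
P sits 2 levels below the root, so its codeword is 2 bits.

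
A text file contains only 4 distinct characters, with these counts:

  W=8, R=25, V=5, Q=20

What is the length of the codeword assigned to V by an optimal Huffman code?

Repeatedly merge the two smallest:
combine V(5), W(8) → 13
combine 13, Q(20) → 33
combine R(25), 33 → 58
V's leaf is at depth 3, giving a 3-bit codeword.

3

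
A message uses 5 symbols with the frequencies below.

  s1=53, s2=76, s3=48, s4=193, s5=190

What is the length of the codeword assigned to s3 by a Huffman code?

4

Repeatedly merge the two smallest:
merge s3(48) and s1(53): 101
merge s2(76) and 101: 177
merge 177 and s5(190): 367
merge s4(193) and 367: 560
The subtree containing s3 is merged 4 times, so code length = 4.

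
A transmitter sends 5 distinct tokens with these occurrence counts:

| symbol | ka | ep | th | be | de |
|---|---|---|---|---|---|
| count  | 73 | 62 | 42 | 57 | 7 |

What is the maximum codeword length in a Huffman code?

3

Merge the two lowest-weight nodes at each step:
de(7) + th(42) → 49
49 + be(57) → 106
ep(62) + ka(73) → 135
106 + 135 → 241
The rarest symbols sit at the bottom; the longest codeword is 3 bits.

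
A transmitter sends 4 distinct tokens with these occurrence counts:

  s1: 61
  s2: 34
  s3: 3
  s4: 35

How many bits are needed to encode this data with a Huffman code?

Greedily combine the two least-frequent nodes:
combine s3(3), s2(34) → 37
combine s4(35), 37 → 72
combine s1(61), 72 → 133
Each symbol's bit-cost is frequency × depth; summing gives 242 bits (equivalently 37 + 72 + 133).

242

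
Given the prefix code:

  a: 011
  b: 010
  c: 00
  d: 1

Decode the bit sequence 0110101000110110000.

abdcaacc

Read left to right; each codeword is recognised as soon as it completes (prefix code):
  011→a | 010→b | 1→d | 00→c | 011→a | 011→a | 00→c | 00→c
Decoded message: abdcaacc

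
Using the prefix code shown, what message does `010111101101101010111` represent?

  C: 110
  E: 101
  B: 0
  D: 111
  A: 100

Read left to right; each codeword is recognised as soon as it completes (prefix code):
  0→B | 101→E | 111→D | 0→B | 110→C | 110→C | 101→E | 0→B | 111→D
Decoded message: BEDBCCEBD

BEDBCCEBD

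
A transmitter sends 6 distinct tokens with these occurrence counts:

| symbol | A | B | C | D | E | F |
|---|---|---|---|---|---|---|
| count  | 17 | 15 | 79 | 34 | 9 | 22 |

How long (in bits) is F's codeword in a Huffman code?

Repeatedly merge the two smallest:
merge E(9) and B(15): 24
merge A(17) and F(22): 39
merge 24 and D(34): 58
merge 39 and 58: 97
merge C(79) and 97: 176
The subtree containing F is merged 3 times, so code length = 3.

3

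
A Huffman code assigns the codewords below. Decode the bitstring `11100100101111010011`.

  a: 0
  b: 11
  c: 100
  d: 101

bccdbdaab

Read left to right; each codeword is recognised as soon as it completes (prefix code):
  11→b | 100→c | 100→c | 101→d | 11→b | 101→d | 0→a | 0→a | 11→b
Decoded message: bccdbdaab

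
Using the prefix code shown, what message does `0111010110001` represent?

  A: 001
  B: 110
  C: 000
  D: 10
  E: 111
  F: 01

Read left to right; each codeword is recognised as soon as it completes (prefix code):
  01→F | 110→B | 10→D | 110→B | 001→A
Decoded message: FBDBA

FBDBA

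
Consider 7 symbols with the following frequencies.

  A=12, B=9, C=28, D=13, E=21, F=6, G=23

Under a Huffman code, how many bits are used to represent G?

Huffman merges, smallest pair first:
F(6) + B(9) → 15
A(12) + D(13) → 25
15 + E(21) → 36
G(23) + 25 → 48
C(28) + 36 → 64
48 + 64 → 112
G sits 2 levels below the root, so its codeword is 2 bits.

2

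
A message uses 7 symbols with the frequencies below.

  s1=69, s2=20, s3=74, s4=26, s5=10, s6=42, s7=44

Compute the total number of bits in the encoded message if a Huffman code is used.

742

Build the Huffman tree bottom-up:
combine s5(10), s2(20) → 30
combine s4(26), 30 → 56
combine s6(42), s7(44) → 86
combine 56, s1(69) → 125
combine s3(74), 86 → 160
combine 125, 160 → 285
The encoded length is the sum of every internal node's weight: 30 + 56 + 86 + 125 + 160 + 285 = 742 bits.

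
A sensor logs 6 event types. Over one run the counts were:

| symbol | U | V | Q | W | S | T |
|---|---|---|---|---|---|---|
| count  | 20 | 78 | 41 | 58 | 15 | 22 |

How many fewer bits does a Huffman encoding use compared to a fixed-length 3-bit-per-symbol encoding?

142

Fixed-length: 3 bits × 234 symbols = 702 bits.
Huffman merges:
S(15) + U(20) → 35
T(22) + 35 → 57
Q(41) + 57 → 98
W(58) + V(78) → 136
98 + 136 → 234
Huffman total = 35 + 57 + 98 + 136 + 234 = 560 bits.
Saving = 702 − 560 = 142 bits.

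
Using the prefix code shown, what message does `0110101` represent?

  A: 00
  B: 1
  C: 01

CBCC

Read left to right; each codeword is recognised as soon as it completes (prefix code):
  01→C | 1→B | 01→C | 01→C
Decoded message: CBCC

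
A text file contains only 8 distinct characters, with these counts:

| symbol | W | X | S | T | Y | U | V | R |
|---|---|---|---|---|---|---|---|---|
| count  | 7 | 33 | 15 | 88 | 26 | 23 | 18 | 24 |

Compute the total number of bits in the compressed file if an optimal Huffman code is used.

Build the Huffman tree bottom-up:
combine W(7), S(15) → 22
combine V(18), 22 → 40
combine U(23), R(24) → 47
combine Y(26), X(33) → 59
combine 40, 47 → 87
combine 59, 87 → 146
combine T(88), 146 → 234
The encoded length is the sum of every internal node's weight: 22 + 40 + 47 + 59 + 87 + 146 + 234 = 635 bits.

635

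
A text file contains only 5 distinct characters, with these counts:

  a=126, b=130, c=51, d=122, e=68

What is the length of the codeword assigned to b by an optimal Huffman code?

2

Repeatedly merge the two smallest:
c(51) + e(68) → 119
119 + d(122) → 241
a(126) + b(130) → 256
241 + 256 → 497
b's leaf is at depth 2, giving a 2-bit codeword.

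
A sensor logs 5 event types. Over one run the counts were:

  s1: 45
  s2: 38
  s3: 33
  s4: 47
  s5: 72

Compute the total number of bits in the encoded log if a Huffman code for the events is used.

541

Merge the two smallest weights repeatedly:
combine s3(33), s2(38) → 71
combine s1(45), s4(47) → 92
combine 71, s5(72) → 143
combine 92, 143 → 235
Total encoded bits = sum of merged weights = 71 + 92 + 143 + 235 = 541.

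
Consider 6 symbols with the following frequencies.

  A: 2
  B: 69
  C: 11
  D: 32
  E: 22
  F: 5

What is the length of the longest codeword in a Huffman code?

5

Merge the two lowest-weight nodes at each step:
combine A(2), F(5) → 7
combine 7, C(11) → 18
combine 18, E(22) → 40
combine D(32), 40 → 72
combine B(69), 72 → 141
The rarest symbols sit at the bottom; the longest codeword is 5 bits.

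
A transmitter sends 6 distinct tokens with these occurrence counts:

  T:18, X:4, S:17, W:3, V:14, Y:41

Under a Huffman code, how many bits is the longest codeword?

4

Merge the two lowest-weight nodes at each step:
merge W(3) and X(4): 7
merge 7 and V(14): 21
merge S(17) and T(18): 35
merge 21 and 35: 56
merge Y(41) and 56: 97
The rarest symbols sit at the bottom; the longest codeword is 4 bits.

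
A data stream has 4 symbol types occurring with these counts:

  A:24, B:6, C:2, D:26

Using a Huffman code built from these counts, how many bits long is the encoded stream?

Merge the two smallest weights repeatedly:
C(2) + B(6) → 8
8 + A(24) → 32
D(26) + 32 → 58
Each symbol's bit-cost is frequency × depth; summing gives 98 bits (equivalently 8 + 32 + 58).

98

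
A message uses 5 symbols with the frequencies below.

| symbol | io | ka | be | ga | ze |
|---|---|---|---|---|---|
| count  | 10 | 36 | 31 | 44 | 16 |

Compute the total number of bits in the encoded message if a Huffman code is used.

300

Greedily combine the two least-frequent nodes:
combine io(10), ze(16) → 26
combine 26, be(31) → 57
combine ka(36), ga(44) → 80
combine 57, 80 → 137
The encoded length is the sum of every internal node's weight: 26 + 57 + 80 + 137 = 300 bits.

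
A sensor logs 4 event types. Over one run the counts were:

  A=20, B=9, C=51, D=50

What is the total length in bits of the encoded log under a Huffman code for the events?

Merge the two smallest weights repeatedly:
merge B(9) and A(20): 29
merge 29 and D(50): 79
merge C(51) and 79: 130
The encoded length is the sum of every internal node's weight: 29 + 79 + 130 = 238 bits.

238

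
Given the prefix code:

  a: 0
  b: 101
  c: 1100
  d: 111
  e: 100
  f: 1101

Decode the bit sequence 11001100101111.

ccbd

Read left to right; each codeword is recognised as soon as it completes (prefix code):
  1100→c | 1100→c | 101→b | 111→d
Decoded message: ccbd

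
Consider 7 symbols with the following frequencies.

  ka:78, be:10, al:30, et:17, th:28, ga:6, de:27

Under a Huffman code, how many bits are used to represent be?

Huffman merges, smallest pair first:
combine ga(6), be(10) → 16
combine 16, et(17) → 33
combine de(27), th(28) → 55
combine al(30), 33 → 63
combine 55, 63 → 118
combine ka(78), 118 → 196
be sits 5 levels below the root, so its codeword is 5 bits.

5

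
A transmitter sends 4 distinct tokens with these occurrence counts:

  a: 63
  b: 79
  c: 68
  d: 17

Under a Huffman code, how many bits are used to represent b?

Repeatedly merge the two smallest:
merge d(17) and a(63): 80
merge c(68) and b(79): 147
merge 80 and 147: 227
b sits 2 levels below the root, so its codeword is 2 bits.

2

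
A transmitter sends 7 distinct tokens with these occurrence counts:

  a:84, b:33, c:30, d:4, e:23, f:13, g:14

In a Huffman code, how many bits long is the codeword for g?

4

Huffman merges, smallest pair first:
merge d(4) and f(13): 17
merge g(14) and 17: 31
merge e(23) and c(30): 53
merge 31 and b(33): 64
merge 53 and 64: 117
merge a(84) and 117: 201
g sits 4 levels below the root, so its codeword is 4 bits.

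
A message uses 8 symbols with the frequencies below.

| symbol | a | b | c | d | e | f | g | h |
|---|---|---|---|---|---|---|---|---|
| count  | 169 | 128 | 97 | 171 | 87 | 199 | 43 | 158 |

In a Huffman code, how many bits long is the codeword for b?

Huffman merges, smallest pair first:
g(43) + e(87) → 130
c(97) + b(128) → 225
130 + h(158) → 288
a(169) + d(171) → 340
f(199) + 225 → 424
288 + 340 → 628
424 + 628 → 1052
b sits 3 levels below the root, so its codeword is 3 bits.

3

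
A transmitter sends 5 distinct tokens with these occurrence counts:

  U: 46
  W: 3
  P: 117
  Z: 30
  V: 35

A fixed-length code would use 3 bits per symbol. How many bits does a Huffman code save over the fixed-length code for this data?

247

Fixed-length: 3 bits × 231 symbols = 693 bits.
Huffman merges:
W(3) + Z(30) → 33
33 + V(35) → 68
U(46) + 68 → 114
114 + P(117) → 231
Huffman total = 33 + 68 + 114 + 231 = 446 bits.
Saving = 693 − 446 = 247 bits.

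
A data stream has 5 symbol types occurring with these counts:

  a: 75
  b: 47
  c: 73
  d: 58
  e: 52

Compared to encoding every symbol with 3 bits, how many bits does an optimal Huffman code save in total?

Fixed-length: 3 bits × 305 symbols = 915 bits.
Huffman merges:
merge b(47) and e(52): 99
merge d(58) and c(73): 131
merge a(75) and 99: 174
merge 131 and 174: 305
Huffman total = 99 + 131 + 174 + 305 = 709 bits.
Saving = 915 − 709 = 206 bits.

206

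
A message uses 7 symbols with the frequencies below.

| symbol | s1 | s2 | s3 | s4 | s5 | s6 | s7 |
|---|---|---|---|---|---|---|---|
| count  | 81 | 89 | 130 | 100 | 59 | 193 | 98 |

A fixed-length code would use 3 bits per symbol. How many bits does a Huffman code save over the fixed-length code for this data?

Fixed-length: 3 bits × 750 symbols = 2250 bits.
Huffman merges:
merge s5(59) and s1(81): 140
merge s2(89) and s7(98): 187
merge s4(100) and s3(130): 230
merge 140 and 187: 327
merge s6(193) and 230: 423
merge 327 and 423: 750
Huffman total = 140 + 187 + 230 + 327 + 423 + 750 = 2057 bits.
Saving = 2250 − 2057 = 193 bits.

193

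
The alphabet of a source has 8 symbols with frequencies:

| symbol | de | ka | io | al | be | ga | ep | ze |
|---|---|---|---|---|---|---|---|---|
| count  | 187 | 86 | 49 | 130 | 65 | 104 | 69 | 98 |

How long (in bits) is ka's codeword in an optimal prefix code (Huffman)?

3

Build the tree from the bottom:
merge io(49) and be(65): 114
merge ep(69) and ka(86): 155
merge ze(98) and ga(104): 202
merge 114 and al(130): 244
merge 155 and de(187): 342
merge 202 and 244: 446
merge 342 and 446: 788
The subtree containing ka is merged 3 times, so code length = 3.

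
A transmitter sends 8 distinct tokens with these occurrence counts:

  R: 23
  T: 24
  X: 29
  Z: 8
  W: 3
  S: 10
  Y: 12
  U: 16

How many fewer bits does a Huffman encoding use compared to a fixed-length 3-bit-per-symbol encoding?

Fixed-length: 3 bits × 125 symbols = 375 bits.
Huffman merges:
merge W(3) and Z(8): 11
merge S(10) and 11: 21
merge Y(12) and U(16): 28
merge 21 and R(23): 44
merge T(24) and 28: 52
merge X(29) and 44: 73
merge 52 and 73: 125
Huffman total = 11 + 21 + 28 + 44 + 52 + 73 + 125 = 354 bits.
Saving = 375 − 354 = 21 bits.

21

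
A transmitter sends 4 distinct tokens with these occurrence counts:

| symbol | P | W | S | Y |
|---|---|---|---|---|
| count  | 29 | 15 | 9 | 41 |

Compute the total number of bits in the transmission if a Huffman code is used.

171

Greedily combine the two least-frequent nodes:
combine S(9), W(15) → 24
combine 24, P(29) → 53
combine Y(41), 53 → 94
Each symbol's bit-cost is frequency × depth; summing gives 171 bits (equivalently 24 + 53 + 94).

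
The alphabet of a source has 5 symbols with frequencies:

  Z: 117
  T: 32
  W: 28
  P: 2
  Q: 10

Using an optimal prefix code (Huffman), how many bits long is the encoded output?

313

Greedily combine the two least-frequent nodes:
combine P(2), Q(10) → 12
combine 12, W(28) → 40
combine T(32), 40 → 72
combine 72, Z(117) → 189
The encoded length is the sum of every internal node's weight: 12 + 40 + 72 + 189 = 313 bits.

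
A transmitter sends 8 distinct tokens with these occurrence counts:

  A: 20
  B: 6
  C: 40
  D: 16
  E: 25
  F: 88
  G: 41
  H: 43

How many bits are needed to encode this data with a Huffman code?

Merge the two smallest weights repeatedly:
B(6) + D(16) → 22
A(20) + 22 → 42
E(25) + C(40) → 65
G(41) + 42 → 83
H(43) + 65 → 108
83 + F(88) → 171
108 + 171 → 279
The encoded length is the sum of every internal node's weight: 22 + 42 + 65 + 83 + 108 + 171 + 279 = 770 bits.

770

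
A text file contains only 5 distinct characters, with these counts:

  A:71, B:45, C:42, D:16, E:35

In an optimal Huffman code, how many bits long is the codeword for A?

Repeatedly merge the two smallest:
combine D(16), E(35) → 51
combine C(42), B(45) → 87
combine 51, A(71) → 122
combine 87, 122 → 209
A sits 2 levels below the root, so its codeword is 2 bits.

2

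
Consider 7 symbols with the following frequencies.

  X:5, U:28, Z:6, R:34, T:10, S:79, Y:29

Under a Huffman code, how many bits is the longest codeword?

Merge the two lowest-weight nodes at each step:
merge X(5) and Z(6): 11
merge T(10) and 11: 21
merge 21 and U(28): 49
merge Y(29) and R(34): 63
merge 49 and 63: 112
merge S(79) and 112: 191
The rarest symbols sit at the bottom; the longest codeword is 5 bits.

5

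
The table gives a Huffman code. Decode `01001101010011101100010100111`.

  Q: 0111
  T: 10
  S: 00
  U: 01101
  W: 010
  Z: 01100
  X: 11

WUWQZWTQ

Read left to right; each codeword is recognised as soon as it completes (prefix code):
  010→W | 01101→U | 010→W | 0111→Q | 01100→Z | 010→W | 10→T | 0111→Q
Decoded message: WUWQZWTQ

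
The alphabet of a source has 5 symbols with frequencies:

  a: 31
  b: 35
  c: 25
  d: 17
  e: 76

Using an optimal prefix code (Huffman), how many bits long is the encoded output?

400

Build the Huffman tree bottom-up:
merge d(17) and c(25): 42
merge a(31) and b(35): 66
merge 42 and 66: 108
merge e(76) and 108: 184
Total encoded bits = sum of merged weights = 42 + 66 + 108 + 184 = 400.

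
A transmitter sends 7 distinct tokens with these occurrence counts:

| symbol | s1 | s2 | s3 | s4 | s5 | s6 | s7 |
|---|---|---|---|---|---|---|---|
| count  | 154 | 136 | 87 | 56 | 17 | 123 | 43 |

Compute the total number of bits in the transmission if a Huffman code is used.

Merge the two smallest weights repeatedly:
combine s5(17), s7(43) → 60
combine s4(56), 60 → 116
combine s3(87), 116 → 203
combine s6(123), s2(136) → 259
combine s1(154), 203 → 357
combine 259, 357 → 616
Each symbol's bit-cost is frequency × depth; summing gives 1611 bits (equivalently 60 + 116 + 203 + 259 + 357 + 616).

1611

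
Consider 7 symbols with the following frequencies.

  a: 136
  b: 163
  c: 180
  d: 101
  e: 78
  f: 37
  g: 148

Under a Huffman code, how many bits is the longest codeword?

4

Merge the two lowest-weight nodes at each step:
combine f(37), e(78) → 115
combine d(101), 115 → 216
combine a(136), g(148) → 284
combine b(163), c(180) → 343
combine 216, 284 → 500
combine 343, 500 → 843
The first pair merged (f, e) ends up deepest, at depth 4.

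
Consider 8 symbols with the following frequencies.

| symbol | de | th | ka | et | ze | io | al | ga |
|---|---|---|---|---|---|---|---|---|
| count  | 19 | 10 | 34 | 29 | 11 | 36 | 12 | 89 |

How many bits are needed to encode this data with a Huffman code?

Build the Huffman tree bottom-up:
th(10) + ze(11) → 21
al(12) + de(19) → 31
21 + et(29) → 50
31 + ka(34) → 65
io(36) + 50 → 86
65 + 86 → 151
ga(89) + 151 → 240
Each symbol's bit-cost is frequency × depth; summing gives 644 bits (equivalently 21 + 31 + 50 + 65 + 86 + 151 + 240).

644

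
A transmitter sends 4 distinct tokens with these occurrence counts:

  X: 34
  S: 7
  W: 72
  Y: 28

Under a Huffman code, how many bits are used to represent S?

3

Repeatedly merge the two smallest:
S(7) + Y(28) → 35
X(34) + 35 → 69
69 + W(72) → 141
S's leaf is at depth 3, giving a 3-bit codeword.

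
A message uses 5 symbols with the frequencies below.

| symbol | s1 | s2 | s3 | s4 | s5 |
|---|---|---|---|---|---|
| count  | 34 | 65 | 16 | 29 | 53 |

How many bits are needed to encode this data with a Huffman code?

439

Build the Huffman tree bottom-up:
s3(16) + s4(29) → 45
s1(34) + 45 → 79
s5(53) + s2(65) → 118
79 + 118 → 197
Each symbol's bit-cost is frequency × depth; summing gives 439 bits (equivalently 45 + 79 + 118 + 197).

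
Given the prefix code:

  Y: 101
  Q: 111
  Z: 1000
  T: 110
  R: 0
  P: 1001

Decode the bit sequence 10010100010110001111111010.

PRZYZQQYR

Read left to right; each codeword is recognised as soon as it completes (prefix code):
  1001→P | 0→R | 1000→Z | 101→Y | 1000→Z | 111→Q | 111→Q | 101→Y | 0→R
Decoded message: PRZYZQQYR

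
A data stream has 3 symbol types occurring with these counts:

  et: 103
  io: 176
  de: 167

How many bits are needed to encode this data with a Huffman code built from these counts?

Merge the two smallest weights repeatedly:
merge et(103) and de(167): 270
merge io(176) and 270: 446
Total encoded bits = sum of merged weights = 270 + 446 = 716.

716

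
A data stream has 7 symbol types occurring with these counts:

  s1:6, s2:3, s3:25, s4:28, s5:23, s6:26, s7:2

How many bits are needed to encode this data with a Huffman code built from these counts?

Greedily combine the two least-frequent nodes:
merge s7(2) and s2(3): 5
merge 5 and s1(6): 11
merge 11 and s5(23): 34
merge s3(25) and s6(26): 51
merge s4(28) and 34: 62
merge 51 and 62: 113
Total encoded bits = sum of merged weights = 5 + 11 + 34 + 51 + 62 + 113 = 276.

276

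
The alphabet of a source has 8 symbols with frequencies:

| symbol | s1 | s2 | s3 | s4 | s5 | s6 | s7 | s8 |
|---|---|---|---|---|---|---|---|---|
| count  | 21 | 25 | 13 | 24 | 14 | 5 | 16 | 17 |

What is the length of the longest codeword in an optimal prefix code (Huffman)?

4

Merge the two lowest-weight nodes at each step:
merge s6(5) and s3(13): 18
merge s5(14) and s7(16): 30
merge s8(17) and 18: 35
merge s1(21) and s4(24): 45
merge s2(25) and 30: 55
merge 35 and 45: 80
merge 55 and 80: 135
The first pair merged (s6, s3) ends up deepest, at depth 4.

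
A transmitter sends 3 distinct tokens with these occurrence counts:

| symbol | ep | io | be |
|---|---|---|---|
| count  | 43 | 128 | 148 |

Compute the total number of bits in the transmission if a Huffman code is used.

Greedily combine the two least-frequent nodes:
combine ep(43), io(128) → 171
combine be(148), 171 → 319
Total encoded bits = sum of merged weights = 171 + 319 = 490.

490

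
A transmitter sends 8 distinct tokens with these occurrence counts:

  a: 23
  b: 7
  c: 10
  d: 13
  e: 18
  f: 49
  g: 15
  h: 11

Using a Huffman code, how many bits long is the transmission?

406

Merge the two smallest weights repeatedly:
combine b(7), c(10) → 17
combine h(11), d(13) → 24
combine g(15), 17 → 32
combine e(18), a(23) → 41
combine 24, 32 → 56
combine 41, f(49) → 90
combine 56, 90 → 146
Total encoded bits = sum of merged weights = 17 + 24 + 32 + 41 + 56 + 90 + 146 = 406.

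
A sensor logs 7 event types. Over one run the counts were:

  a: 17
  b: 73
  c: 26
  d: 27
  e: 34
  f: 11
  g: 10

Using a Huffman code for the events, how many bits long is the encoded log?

Build the Huffman tree bottom-up:
g(10) + f(11) → 21
a(17) + 21 → 38
c(26) + d(27) → 53
e(34) + 38 → 72
53 + 72 → 125
b(73) + 125 → 198
Each symbol's bit-cost is frequency × depth; summing gives 507 bits (equivalently 21 + 38 + 53 + 72 + 125 + 198).

507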